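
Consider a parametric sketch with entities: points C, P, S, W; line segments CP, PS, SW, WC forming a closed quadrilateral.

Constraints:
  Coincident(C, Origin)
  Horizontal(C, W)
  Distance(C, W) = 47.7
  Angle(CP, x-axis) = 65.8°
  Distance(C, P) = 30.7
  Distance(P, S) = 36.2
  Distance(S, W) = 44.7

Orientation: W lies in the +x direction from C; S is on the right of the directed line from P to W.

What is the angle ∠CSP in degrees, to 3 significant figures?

41.2°

Checks: |PS| = 36.20 ✓; |SW| = 44.70 ✓.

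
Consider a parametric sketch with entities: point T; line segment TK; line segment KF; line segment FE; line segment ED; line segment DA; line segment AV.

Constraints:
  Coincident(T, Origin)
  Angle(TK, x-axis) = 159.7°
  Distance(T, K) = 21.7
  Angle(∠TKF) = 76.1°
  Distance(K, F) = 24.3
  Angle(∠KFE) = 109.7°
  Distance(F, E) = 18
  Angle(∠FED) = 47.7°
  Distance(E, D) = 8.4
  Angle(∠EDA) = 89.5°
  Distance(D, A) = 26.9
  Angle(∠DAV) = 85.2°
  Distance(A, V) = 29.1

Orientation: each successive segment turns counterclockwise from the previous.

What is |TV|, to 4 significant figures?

56.76

∠EDA = 89.5° gives DA at -163.3° from the x-axis; with |DA| = 26.9, A = (-35.01, -24.20). ∠DAV = 85.2° gives AV at -68.50° from the x-axis; with |AV| = 29.1, V = (-24.34, -51.28). Then |TV| = |V − T| = 56.76.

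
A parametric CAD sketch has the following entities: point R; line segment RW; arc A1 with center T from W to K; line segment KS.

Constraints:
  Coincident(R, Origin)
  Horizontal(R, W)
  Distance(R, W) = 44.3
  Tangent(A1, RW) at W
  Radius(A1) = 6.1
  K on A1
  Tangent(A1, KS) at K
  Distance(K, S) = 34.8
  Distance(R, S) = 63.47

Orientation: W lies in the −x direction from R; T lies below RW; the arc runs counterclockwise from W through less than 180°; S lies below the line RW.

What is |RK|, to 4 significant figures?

50.80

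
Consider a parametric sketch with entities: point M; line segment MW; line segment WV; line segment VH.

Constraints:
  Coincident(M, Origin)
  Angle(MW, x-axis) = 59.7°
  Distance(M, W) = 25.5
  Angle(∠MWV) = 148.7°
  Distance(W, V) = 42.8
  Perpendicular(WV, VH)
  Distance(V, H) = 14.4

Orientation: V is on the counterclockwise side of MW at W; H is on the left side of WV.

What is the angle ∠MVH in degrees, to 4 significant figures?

78.41°

M is at the origin; MW runs at 59.7° with length 25.5, so W = 25.5·(cos 59.7°, sin 59.7°) = (12.87, 22.02). ∠MWV = 148.7°, so WV runs at 59.7° + (180° − 148.7°) = 91.00° from the x-axis; with |WV| = 42.8, V = W + 42.8·(cos 91.00°, sin 91.00°) = (12.12, 64.81). WV ⟂ VH; with |VH| = 14.4 on the left of WV, H = V + 14.4·(-0.9998, -0.01745) = (-2.279, 64.56). Then cos ∠MVH = VM·VH / (|VM||VH|), giving 78.41°.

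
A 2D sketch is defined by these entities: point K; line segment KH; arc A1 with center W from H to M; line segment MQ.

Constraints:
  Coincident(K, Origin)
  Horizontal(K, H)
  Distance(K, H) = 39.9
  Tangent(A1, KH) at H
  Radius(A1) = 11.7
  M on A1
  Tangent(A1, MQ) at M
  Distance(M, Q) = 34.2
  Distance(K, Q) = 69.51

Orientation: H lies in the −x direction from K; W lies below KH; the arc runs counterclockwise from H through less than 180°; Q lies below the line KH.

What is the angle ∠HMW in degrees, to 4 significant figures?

45.73°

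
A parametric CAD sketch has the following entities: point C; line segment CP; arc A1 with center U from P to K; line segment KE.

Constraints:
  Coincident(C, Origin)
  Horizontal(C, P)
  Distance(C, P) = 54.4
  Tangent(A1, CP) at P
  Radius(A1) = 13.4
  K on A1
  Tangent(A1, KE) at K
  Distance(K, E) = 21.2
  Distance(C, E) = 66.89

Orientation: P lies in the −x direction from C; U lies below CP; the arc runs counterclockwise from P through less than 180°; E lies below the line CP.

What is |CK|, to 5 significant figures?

68.910

C is at the origin; C and P share the same y with |CP| = 54.4 and P on the −x side, so P = (-54.400, 0.0000). Since A1 is tangent to CP there, UP ⟂ CP, so U = P + (0, -13.4) = (-54.400, -13.400). Since UK ⟂ KE (tangency), |UE| = √(13.4² + 21.2²) = 25.080 regardless of where K sits on A1. So E lies on both circle(C, 66.89) and circle(U, 25.080); the below-CP intersection is E = (-54.715, -38.478). K is the foot of the tangent from E: K = (-65.816, -20.417).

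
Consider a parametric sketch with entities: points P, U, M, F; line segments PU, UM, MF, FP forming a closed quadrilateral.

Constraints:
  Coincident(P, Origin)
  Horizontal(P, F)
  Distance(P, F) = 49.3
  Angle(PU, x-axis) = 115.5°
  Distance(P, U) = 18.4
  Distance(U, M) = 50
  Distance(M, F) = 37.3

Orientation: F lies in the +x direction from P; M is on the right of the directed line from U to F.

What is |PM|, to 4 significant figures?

32.02

Checks: |UM| = 50.00 ✓; |MF| = 37.30 ✓.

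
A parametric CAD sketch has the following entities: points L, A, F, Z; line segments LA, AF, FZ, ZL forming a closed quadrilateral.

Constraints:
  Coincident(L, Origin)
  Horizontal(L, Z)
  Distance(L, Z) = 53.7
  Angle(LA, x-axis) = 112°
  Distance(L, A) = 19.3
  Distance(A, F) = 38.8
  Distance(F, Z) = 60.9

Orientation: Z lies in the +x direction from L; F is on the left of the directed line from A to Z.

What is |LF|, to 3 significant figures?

51.2

L is at the origin; LZ is horizontal with |LZ| = 53.7 and Z in +x, so Z = (53.7, 0). LA runs at 112.0° with |LA| = 19.3, so A = (-7.23, 17.9). F is determined by |AF| = 38.8 and |FZ| = 60.9 together: it lies at the intersection of circle(A, 38.8) and circle(Z, 60.9). With |AZ| = 63.5, the foot of the radical line on AZ is 14.4 from A and the perpendicular offset is √(38.8² − 14.4²) = 36.0. Taking the left-of-AZ solution: F = (16.7, 48.4).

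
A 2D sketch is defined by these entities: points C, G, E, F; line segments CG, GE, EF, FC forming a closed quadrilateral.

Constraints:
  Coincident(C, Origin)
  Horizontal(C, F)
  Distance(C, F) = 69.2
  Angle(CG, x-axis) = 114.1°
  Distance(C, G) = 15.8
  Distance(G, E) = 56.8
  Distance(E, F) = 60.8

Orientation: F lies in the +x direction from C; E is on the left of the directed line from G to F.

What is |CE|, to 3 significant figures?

63.1

Checks: |GE| = 56.80 ✓; |EF| = 60.80 ✓.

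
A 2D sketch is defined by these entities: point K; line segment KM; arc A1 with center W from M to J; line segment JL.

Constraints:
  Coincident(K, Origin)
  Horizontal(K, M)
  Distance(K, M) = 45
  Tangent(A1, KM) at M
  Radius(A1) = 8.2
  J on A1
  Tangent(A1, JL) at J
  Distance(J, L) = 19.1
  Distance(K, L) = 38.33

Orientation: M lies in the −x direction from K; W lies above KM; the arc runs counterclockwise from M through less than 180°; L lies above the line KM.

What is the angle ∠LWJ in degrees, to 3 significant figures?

66.8°

Checks: |WJ| = 8.200 ✓; ∠(WJ, JL) = 90.00° ✓; |JL| = 19.10 ✓; |KL| = 38.33 ✓.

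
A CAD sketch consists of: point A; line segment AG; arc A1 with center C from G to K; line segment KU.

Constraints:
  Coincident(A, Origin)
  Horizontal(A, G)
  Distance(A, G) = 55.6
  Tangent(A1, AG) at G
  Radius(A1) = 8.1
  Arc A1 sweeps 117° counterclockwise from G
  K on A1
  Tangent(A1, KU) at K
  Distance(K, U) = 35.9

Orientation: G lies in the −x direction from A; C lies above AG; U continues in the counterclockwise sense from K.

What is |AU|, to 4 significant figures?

78.10

A is at the origin; AG is horizontal with |AG| = 55.6 and G on the −x side, so G = (-55.60, 0.000). Tangency of A1 to AG means the radius CG is perpendicular to AG, so C = G + (0, 8.1) = (-55.60, 8.100). On A1, G sits at bearing -90° from C; a 117° counterclockwise sweep puts K at bearing 27°, so K = C + 8.1·(cos 27°, sin 27°) = (-48.38, 11.78). The tangent condition forces CK to be normal to KU, so KU runs along (−sin 27°, cos 27°); with |KU| = 35.9, U = (-64.68, 43.76). Then |AU| = |U − A| = 78.10.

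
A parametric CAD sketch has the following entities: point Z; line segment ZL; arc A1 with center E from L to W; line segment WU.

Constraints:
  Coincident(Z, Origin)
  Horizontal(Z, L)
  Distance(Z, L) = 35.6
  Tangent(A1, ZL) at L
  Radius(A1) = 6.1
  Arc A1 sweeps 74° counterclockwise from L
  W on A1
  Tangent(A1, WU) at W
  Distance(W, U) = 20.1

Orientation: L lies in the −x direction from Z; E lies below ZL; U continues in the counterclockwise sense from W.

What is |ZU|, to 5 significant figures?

52.659

On A1, L sits at bearing 90° from E; a 74° counterclockwise sweep puts W at bearing 164°, so W = E + 6.1·(cos 164°, sin 164°) = (-41.464, -4.4186). Tangency of A1 to WU means the radius EW is perpendicular to WU, so WU runs along (−sin 164°, cos 164°); with |WU| = 20.1, U = (-47.004, -23.740). Then |ZU| = |U − Z| = 52.659.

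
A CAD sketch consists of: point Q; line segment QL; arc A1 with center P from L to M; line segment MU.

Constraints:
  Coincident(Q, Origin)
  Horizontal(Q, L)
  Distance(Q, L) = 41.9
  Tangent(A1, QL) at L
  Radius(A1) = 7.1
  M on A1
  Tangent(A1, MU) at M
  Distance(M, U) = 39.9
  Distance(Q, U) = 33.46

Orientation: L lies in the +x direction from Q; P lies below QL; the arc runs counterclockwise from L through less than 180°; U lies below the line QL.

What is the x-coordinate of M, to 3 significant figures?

36.6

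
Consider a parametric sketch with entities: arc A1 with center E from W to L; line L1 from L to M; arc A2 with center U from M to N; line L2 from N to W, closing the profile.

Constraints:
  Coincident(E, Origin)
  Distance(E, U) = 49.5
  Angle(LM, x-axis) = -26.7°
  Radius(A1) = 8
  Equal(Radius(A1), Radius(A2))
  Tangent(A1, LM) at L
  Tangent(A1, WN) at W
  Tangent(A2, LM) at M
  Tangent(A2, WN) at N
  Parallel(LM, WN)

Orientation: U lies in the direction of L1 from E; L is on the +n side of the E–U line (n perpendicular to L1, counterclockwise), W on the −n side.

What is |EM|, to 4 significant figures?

50.14

The slot axis is L1's direction at -26.7°, so u = (cos -26.7°, sin -26.7°) = (0.8934, -0.4493) and n = (−sin -26.7°, cos -26.7°) = (0.4493, 0.8934). E is at the origin and U lies 49.5 along u from E, so U = 49.5·u = (44.22, -22.24). Tangency of A1 to both parallel lines with radius 8.0 puts L and W at E ± 8.0·n: L = (3.595, 7.147), W = (-3.595, -7.147). Equal radii place M and N the same way about U: M = U + 8.0·n = (47.82, -15.09), N = U − 8.0·n = (40.63, -29.39). Then |EM| = |M − E| = 50.14.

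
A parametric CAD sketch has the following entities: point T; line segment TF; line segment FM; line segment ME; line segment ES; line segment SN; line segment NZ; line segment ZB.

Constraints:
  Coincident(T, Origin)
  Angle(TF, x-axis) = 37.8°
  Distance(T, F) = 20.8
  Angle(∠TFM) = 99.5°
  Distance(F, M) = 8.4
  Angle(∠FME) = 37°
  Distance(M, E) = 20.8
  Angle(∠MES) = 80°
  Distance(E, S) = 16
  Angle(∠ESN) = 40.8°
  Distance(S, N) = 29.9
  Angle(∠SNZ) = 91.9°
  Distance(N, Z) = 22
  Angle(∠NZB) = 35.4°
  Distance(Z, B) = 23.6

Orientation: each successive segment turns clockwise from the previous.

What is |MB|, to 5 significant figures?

12.423

∠SNZ = 91.9° gives NZ at -153.00° from the x-axis; with |NZ| = 22.0, Z = (-0.67762, -12.543). ∠NZB = 35.4° gives ZB at 62.400° from the x-axis; with |ZB| = 23.6, B = (10.256, 8.3710). Then |MB| = |B − M| = 12.423.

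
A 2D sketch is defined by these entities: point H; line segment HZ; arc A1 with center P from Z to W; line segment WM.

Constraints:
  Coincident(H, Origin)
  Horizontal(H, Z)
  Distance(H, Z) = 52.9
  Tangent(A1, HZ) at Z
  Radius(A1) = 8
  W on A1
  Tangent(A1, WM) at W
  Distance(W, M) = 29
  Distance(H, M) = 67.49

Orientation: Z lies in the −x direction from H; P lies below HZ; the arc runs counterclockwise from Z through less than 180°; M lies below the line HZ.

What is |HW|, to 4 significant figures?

61.50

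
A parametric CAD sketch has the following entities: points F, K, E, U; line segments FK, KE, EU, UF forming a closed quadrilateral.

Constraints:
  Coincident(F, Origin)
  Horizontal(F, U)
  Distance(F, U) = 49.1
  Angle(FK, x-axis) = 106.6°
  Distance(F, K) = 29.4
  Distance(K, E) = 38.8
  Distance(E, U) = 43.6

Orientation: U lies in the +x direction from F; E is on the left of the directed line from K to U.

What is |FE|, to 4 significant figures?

48.31

Checks: |KE| = 38.80 ✓; |EU| = 43.60 ✓.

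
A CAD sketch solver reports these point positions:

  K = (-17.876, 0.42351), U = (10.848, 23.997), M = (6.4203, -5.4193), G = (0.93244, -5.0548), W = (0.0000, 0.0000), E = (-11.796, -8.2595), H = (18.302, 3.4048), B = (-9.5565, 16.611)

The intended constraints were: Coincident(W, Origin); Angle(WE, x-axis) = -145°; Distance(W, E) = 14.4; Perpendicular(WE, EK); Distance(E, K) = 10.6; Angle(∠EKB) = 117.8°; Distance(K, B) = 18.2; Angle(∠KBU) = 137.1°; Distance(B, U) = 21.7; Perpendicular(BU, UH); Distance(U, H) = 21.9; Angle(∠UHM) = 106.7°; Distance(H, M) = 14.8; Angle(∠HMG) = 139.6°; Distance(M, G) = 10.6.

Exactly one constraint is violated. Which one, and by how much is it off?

Distance(M, G) = 10.6 — off by 5.10.

W = (0.00, 0.00) ✓; WE at -145.0° ✓; |WE| = 14.40 ✓; ∠(WE, EK) = 90.00° ✓; |EK| = 10.60 ✓; ∠EKB = 117.8° ✓; |KB| = 18.20 ✓; ∠KBU = 137.1° ✓; |BU| = 21.70 ✓; ∠(BU, UH) = 90.00° ✓; |UH| = 21.90 ✓; ∠UHM = 106.7° ✓; |HM| = 14.80 ✓; ∠HMG = 139.6° ✓; |MG| = 5.500 ✗.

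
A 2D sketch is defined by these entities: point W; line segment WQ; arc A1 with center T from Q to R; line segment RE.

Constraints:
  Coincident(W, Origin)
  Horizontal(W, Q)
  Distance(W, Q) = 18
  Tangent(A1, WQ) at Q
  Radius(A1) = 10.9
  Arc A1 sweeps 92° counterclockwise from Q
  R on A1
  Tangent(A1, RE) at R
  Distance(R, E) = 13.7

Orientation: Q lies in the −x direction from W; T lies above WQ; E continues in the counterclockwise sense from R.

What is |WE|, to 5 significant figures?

26.099

W is at the origin; W and Q share the same y with |WQ| = 18.0 and Q on the −x side, so Q = (-18.000, 0.0000). The tangent condition forces TQ to be normal to WQ, so T = Q + (0, 10.9) = (-18.000, 10.900). On A1, Q sits at bearing -90° from T; a 92° counterclockwise sweep puts R at bearing 2°, so R = T + 10.9·(cos 2°, sin 2°) = (-7.1066, 11.280). Since A1 is tangent to RE there, TR ⟂ RE, so RE runs along (−sin 2°, cos 2°); with |RE| = 13.7, E = (-7.5848, 24.972). Then |WE| = |E − W| = 26.099.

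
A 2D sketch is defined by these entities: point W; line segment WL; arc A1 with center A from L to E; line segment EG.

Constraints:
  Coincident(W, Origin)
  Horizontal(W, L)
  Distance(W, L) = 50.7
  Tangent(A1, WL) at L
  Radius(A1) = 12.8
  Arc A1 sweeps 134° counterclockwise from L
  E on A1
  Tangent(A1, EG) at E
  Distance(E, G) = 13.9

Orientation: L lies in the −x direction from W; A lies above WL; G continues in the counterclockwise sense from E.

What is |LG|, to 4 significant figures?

31.69

On A1, L sits at bearing -90° from A; a 134° counterclockwise sweep puts E at bearing 44°, so E = A + 12.8·(cos 44°, sin 44°) = (-41.49, 21.69). A1 meets EG tangentially, so AE is at right angles to EG, so EG runs along (−sin 44°, cos 44°); with |EG| = 13.9, G = (-51.15, 31.69). Then |LG| = |G − L| = 31.69.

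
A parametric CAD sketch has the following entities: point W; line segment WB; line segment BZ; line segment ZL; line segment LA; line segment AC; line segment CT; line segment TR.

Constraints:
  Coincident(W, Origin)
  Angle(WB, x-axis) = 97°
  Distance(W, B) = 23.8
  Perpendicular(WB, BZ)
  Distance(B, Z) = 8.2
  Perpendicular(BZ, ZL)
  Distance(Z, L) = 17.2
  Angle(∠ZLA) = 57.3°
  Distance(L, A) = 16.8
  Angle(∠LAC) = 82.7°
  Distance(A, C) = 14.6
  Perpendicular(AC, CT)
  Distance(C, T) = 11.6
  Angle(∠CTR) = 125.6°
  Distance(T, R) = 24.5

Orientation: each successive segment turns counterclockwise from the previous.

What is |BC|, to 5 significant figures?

4.6097

∠ZLA = 57.3° gives LA at 39.700° from the x-axis; with |LA| = 16.8, A = (3.9827, 16.283). ∠LAC = 82.7° gives AC at 137.00° from the x-axis; with |AC| = 14.6, C = (-6.6951, 26.240). Then |BC| = |C − B| = 4.6097.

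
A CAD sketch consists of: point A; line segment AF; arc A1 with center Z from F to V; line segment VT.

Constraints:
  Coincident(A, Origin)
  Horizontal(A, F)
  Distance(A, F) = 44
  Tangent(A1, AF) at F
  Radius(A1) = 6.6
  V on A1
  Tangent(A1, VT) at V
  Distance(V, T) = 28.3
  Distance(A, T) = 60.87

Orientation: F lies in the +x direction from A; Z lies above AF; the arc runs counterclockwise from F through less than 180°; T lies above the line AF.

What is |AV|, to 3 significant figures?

51.1

Checks: ∠(ZF, FA) = 90.00° ✓; |ZV| = 6.600 ✓; ∠(ZV, VT) = 90.00° ✓; |VT| = 28.30 ✓; |AT| = 60.87 ✓.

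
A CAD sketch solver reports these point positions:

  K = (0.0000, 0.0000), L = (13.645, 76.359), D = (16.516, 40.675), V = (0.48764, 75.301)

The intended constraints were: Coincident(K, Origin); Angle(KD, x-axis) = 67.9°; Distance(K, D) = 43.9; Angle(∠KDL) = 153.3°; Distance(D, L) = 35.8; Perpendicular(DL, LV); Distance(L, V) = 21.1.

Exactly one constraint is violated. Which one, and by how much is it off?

Distance(L, V) = 21.1 — off by 7.90.

K = (0.00, 0.00) ✓; KD at 67.90° ✓; |KD| = 43.90 ✓; ∠KDL = 153.3° ✓; |DL| = 35.80 ✓; ∠(DL, LV) = 90.00° ✓; |LV| = 13.20 ✗.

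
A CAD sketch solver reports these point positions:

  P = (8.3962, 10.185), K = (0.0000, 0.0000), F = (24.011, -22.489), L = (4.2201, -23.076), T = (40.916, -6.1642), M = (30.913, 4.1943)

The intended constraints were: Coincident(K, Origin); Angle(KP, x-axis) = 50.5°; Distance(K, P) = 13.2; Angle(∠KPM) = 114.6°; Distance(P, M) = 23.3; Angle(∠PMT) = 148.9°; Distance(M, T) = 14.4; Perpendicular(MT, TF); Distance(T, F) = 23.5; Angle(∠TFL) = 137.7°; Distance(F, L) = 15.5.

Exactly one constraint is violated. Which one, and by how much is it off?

Distance(F, L) = 15.5 — off by 4.30.

K = (0.00, 0.00) ✓; KP at 50.50° ✓; |KP| = 13.20 ✓; ∠KPM = 114.6° ✓; |PM| = 23.30 ✓; ∠PMT = 148.9° ✓; |MT| = 14.40 ✓; ∠(MT, TF) = 90.00° ✓; |TF| = 23.50 ✓; ∠TFL = 137.7° ✓; |FL| = 19.80 ✗.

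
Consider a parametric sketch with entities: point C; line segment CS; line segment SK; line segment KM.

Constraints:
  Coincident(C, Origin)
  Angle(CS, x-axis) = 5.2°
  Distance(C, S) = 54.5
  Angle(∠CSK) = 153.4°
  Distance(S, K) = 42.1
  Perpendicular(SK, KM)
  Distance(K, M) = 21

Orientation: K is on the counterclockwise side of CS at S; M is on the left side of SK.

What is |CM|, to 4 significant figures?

90.90

C is at the origin; CS runs at 5.2° with length 54.5, so S = 54.5·(cos 5.2°, sin 5.2°) = (54.28, 4.939). ∠CSK = 153.4°, so SK runs at 5.2° + (180° − 153.4°) = 31.80° from the x-axis; with |SK| = 42.1, K = S + 42.1·(cos 31.80°, sin 31.80°) = (90.06, 27.12). SK is perpendicular to KM; with |KM| = 21.0 on the left of SK, M = K + 21.0·(-0.5270, 0.8499) = (78.99, 44.97). Then |CM| = |M − C| = 90.90.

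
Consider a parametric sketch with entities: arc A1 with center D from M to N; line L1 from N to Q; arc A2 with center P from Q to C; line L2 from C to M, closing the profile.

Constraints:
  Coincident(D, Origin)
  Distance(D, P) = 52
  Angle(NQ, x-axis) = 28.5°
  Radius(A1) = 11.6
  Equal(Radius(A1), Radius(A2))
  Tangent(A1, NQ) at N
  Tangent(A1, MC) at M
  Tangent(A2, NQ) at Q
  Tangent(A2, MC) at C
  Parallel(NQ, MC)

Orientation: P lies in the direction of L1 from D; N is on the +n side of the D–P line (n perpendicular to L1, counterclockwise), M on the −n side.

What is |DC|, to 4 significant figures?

53.28

Tangency of A1 to both parallel lines with radius 11.6 puts N and M at D ± 11.6·n: N = (-5.535, 10.19), M = (5.535, -10.19). Equal radii place Q and C the same way about P: Q = P + 11.6·n = (40.16, 35.01), C = P − 11.6·n = (51.23, 14.62). Then |DC| = |C − D| = 53.28.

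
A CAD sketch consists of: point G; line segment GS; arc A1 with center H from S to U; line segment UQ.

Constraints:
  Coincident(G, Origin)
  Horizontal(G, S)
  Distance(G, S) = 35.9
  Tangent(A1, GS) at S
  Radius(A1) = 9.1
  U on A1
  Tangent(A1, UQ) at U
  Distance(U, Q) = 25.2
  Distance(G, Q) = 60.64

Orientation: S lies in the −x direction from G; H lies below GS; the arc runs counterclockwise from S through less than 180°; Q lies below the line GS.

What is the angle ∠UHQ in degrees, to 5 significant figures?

70.145°

G is at the origin; G and S share the same y with |GS| = 35.9 and S on the −x side, so S = (-35.900, 0.0000). A1 meets GS tangentially, so HS is at right angles to GS, so H = S + (0, -9.1) = (-35.900, -9.1000). Since HU ⟂ UQ (tangency), |HQ| = √(9.1² + 25.2²) = 26.793 regardless of where U sits on A1. So Q lies on both circle(G, 60.64) and circle(H, 26.793); the below-GS intersection is Q = (-52.729, -29.948). U is the foot of the tangent from Q: U = (-44.501, -6.1290).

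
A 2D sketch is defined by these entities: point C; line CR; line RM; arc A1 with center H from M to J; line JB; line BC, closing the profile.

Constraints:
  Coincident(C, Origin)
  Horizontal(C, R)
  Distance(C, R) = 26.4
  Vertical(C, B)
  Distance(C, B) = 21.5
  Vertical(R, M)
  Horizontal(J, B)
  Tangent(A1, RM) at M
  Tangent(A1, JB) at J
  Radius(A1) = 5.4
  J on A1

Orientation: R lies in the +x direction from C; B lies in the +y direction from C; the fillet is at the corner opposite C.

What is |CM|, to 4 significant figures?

30.92

C is at the origin; CR is horizontal with |CR| = 26.4 and R on the +x side, so R = (26.40, 0.000). C and B share the same x with |CB| = 21.5 and B on the +y side, so B = (0.000, 21.50). The virtual corner opposite C is at (26.40, 21.50). Tangency of A1 to RM means the radius HM is perpendicular to RM and since A1 is tangent to JB there, HJ ⟂ JB, with radius 5.4, so the center H sits 5.4 in from both sides at H = (21.00, 16.10). That places the tangent points at M = (26.40, 16.10) on RM and J = (21.00, 21.50) on JB. Then |CM| = |M − C| = 30.92.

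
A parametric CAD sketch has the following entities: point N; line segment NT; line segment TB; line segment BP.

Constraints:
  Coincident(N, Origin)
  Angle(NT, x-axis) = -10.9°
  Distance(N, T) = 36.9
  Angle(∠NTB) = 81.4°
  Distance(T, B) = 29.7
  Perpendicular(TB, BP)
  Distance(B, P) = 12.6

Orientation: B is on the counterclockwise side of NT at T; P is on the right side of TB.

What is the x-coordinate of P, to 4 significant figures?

50.02

N is at the origin; NT runs at -10.9° with length 36.9, so T = 36.9·(cos -10.9°, sin -10.9°) = (36.23, -6.978). ∠NTB = 81.4°, so TB runs at -10.9° + (180° − 81.4°) = 87.70° from the x-axis; with |TB| = 29.7, B = T + 29.7·(cos 87.70°, sin 87.70°) = (37.43, 22.70). The perpendicularity gives BP at right angles to TB; with |BP| = 12.6 on the right of TB, P = B + 12.6·(0.9992, -0.04013) = (50.02, 22.19). So P.x = 50.02.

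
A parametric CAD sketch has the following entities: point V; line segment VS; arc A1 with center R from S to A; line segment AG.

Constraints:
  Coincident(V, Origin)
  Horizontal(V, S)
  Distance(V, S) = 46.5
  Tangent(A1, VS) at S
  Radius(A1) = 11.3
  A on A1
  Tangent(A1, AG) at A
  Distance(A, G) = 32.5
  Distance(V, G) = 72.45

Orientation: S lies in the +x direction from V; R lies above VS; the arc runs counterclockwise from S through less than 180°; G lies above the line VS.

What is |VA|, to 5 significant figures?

58.902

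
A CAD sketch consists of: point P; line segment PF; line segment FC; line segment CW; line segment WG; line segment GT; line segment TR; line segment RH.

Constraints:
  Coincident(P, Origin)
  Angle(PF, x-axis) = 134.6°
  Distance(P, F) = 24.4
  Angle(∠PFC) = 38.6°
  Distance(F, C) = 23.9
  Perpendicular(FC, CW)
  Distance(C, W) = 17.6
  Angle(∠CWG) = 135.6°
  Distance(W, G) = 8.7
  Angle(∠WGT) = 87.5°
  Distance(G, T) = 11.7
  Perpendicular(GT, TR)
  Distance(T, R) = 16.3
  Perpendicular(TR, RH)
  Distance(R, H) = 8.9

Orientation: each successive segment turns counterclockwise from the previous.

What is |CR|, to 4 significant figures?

4.675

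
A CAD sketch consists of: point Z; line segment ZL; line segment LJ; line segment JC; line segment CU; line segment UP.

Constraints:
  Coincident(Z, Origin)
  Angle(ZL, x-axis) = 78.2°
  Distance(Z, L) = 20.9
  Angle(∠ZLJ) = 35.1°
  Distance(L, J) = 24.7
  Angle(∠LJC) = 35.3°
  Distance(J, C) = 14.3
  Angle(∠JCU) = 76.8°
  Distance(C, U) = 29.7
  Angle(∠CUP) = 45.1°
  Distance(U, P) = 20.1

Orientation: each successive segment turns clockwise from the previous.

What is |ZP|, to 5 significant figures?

23.712

∠JCU = 76.8° gives CU at 45.400° from the x-axis; with |CU| = 29.7, U = (22.692, 26.370). ∠CUP = 45.1° gives UP at -89.500° from the x-axis; with |UP| = 20.1, P = (22.868, 6.2711). Then |ZP| = |P − Z| = 23.712.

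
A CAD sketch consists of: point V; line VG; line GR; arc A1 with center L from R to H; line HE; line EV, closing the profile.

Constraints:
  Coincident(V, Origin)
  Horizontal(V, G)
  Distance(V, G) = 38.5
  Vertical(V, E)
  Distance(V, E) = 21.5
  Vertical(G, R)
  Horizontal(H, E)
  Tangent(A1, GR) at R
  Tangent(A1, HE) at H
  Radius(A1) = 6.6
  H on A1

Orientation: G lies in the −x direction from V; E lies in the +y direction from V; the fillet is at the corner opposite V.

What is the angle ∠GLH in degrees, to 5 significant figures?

156.11°

V is at the origin; V and G share the same y with |VG| = 38.5 and G on the −x side, so G = (-38.500, 0.0000). VE is vertical with |VE| = 21.5 and E on the +y side, so E = (0.0000, 21.500). The virtual corner opposite V is at (-38.500, 21.500). A1 meets GR tangentially, so LR is at right angles to GR and since A1 is tangent to HE there, LH ⟂ HE, with radius 6.6, so the center L sits 6.6 in from both sides at L = (-31.900, 14.900). That places the tangent points at R = (-38.500, 14.900) on GR and H = (-31.900, 21.500) on HE. Then cos ∠GLH = LG·LH / (|LG||LH|), giving 156.11°.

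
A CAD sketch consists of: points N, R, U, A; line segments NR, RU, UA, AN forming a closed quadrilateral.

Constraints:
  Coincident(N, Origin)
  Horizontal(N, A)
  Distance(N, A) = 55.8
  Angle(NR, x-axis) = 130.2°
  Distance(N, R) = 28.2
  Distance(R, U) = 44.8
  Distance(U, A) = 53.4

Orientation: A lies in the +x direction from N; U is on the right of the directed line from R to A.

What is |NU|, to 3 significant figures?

17.5

N is at the origin; N and A share the same y with |NA| = 55.8 and A in +x, so A = (55.8, 0). NR runs at 130.2° with |NR| = 28.2, so R = (-18.2, 21.5). U is determined by |RU| = 44.8 and |UA| = 53.4 together: it lies at the intersection of circle(R, 44.8) and circle(A, 53.4). With |RA| = 77.1, the foot of the radical line on RA is 33.1 from R and the perpendicular offset is √(44.8² − 33.1²) = 30.2. Taking the right-of-RA solution: U = (5.09, -16.7).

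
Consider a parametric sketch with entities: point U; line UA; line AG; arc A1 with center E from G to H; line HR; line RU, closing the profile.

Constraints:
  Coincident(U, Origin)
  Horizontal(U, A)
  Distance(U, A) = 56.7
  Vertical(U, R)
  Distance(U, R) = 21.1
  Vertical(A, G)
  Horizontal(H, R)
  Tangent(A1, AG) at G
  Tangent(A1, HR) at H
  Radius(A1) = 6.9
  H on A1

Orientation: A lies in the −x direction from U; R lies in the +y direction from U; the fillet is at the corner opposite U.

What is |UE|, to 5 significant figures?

51.785

U is at the origin; UA is horizontal with |UA| = 56.7 and A on the −x side, so A = (-56.700, 0.0000). U and R share the same x with |UR| = 21.1 and R on the +y side, so R = (0.0000, 21.100). The virtual corner opposite U is at (-56.700, 21.100). The tangent condition forces EG to be normal to AG and tangency of A1 to HR means the radius EH is perpendicular to HR, with radius 6.9, so the center E sits 6.9 in from both sides at E = (-49.800, 14.200). Then |UE| = |E − U| = 51.785.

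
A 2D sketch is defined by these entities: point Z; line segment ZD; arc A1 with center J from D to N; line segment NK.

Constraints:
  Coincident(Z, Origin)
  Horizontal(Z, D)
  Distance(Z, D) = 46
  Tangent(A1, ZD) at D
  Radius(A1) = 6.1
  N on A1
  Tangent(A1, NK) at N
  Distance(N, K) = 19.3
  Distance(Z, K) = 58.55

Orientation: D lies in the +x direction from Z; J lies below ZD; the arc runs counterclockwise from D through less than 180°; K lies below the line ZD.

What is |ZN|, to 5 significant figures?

42.307

Z is at the origin; Z and D share the same y with |ZD| = 46.0 and D on the +x side, so D = (46.000, 0.0000). Tangency of A1 to ZD means the radius JD is perpendicular to ZD, so J = D + (0, -6.1) = (46.000, -6.1000). Since JN ⟂ NK (tangency), |JK| = √(6.1² + 19.3²) = 20.241 regardless of where N sits on A1. So K lies on both circle(Z, 58.55) and circle(J, 20.241); the below-ZD intersection is K = (52.880, -25.136). N is the foot of the tangent from K: N = (41.155, -9.8059).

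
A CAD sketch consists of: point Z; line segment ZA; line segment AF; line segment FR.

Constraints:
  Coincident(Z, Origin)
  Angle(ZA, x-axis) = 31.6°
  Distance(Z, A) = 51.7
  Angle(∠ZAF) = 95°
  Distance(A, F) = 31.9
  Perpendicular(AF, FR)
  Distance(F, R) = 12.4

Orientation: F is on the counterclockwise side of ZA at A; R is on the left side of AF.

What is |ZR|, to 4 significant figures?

53.43

Z is at the origin; ZA runs at 31.6° with length 51.7, so A = 51.7·(cos 31.6°, sin 31.6°) = (44.03, 27.09). ∠ZAF = 95.0°, so AF runs at 31.6° + (180° − 95.0°) = 116.6° from the x-axis; with |AF| = 31.9, F = A + 31.9·(cos 116.6°, sin 116.6°) = (29.75, 55.61). AF is perpendicular to FR; with |FR| = 12.4 on the left of AF, R = F + 12.4·(-0.8942, -0.4478) = (18.66, 50.06). Then |ZR| = |R − Z| = 53.43.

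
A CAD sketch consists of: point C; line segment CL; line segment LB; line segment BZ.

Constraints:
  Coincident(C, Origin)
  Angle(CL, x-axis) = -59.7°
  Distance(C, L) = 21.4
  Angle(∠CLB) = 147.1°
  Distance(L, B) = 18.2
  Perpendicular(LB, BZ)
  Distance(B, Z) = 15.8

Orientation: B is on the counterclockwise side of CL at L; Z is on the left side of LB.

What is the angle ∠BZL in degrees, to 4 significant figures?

49.04°

C is at the origin; CL runs at -59.7° with length 21.4, so L = 21.4·(cos -59.7°, sin -59.7°) = (10.80, -18.48). ∠CLB = 147.1°, so LB runs at -59.7° + (180° − 147.1°) = -26.80° from the x-axis; with |LB| = 18.2, B = L + 18.2·(cos -26.80°, sin -26.80°) = (27.04, -26.68). LB ⟂ BZ; with |BZ| = 15.8 on the left of LB, Z = B + 15.8·(0.4509, 0.8926) = (34.17, -12.58). Then cos ∠BZL = ZB·ZL / (|ZB||ZL|), giving 49.04°.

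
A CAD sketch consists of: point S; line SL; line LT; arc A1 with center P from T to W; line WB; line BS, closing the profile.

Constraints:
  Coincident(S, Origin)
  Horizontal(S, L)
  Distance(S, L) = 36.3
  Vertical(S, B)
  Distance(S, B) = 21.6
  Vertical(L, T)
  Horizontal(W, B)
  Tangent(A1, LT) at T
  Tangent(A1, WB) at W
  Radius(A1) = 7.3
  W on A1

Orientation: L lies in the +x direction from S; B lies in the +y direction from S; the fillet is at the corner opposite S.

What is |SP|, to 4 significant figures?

32.33

S and B share the same x with |SB| = 21.6 and B on the +y side, so B = (0.000, 21.60). The virtual corner opposite S is at (36.30, 21.60). Tangency of A1 to LT means the radius PT is perpendicular to LT and A1 meets WB tangentially, so PW is at right angles to WB, with radius 7.3, so the center P sits 7.3 in from both sides at P = (29.00, 14.30). Then |SP| = |P − S| = 32.33.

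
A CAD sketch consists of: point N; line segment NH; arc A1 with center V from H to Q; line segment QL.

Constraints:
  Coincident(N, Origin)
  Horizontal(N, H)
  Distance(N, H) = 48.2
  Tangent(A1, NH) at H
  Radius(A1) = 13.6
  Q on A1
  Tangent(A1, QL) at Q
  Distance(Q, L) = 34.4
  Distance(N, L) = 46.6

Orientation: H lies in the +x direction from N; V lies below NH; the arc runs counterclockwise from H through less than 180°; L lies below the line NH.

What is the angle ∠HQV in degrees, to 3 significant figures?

55.8°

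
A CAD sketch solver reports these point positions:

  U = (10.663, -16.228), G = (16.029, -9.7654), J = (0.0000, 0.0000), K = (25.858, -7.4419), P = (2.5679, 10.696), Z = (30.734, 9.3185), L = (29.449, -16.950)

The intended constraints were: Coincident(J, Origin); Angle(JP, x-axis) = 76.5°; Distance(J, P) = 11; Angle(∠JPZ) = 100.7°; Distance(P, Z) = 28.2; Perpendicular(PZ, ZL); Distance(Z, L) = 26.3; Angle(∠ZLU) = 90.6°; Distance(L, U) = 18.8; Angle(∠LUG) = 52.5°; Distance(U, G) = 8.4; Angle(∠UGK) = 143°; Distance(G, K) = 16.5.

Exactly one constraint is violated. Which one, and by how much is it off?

Distance(G, K) = 16.5 — off by 6.40.

J = (0.00, 0.00) ✓; JP at 76.50° ✓; |JP| = 11.00 ✓; ∠JPZ = 100.7° ✓; |PZ| = 28.20 ✓; ∠(PZ, ZL) = 90.00° ✓; |ZL| = 26.30 ✓; ∠ZLU = 90.60° ✓; |LU| = 18.80 ✓; ∠LUG = 52.50° ✓; |UG| = 8.400 ✓; ∠UGK = 143.0° ✓; |GK| = 10.10 ✗.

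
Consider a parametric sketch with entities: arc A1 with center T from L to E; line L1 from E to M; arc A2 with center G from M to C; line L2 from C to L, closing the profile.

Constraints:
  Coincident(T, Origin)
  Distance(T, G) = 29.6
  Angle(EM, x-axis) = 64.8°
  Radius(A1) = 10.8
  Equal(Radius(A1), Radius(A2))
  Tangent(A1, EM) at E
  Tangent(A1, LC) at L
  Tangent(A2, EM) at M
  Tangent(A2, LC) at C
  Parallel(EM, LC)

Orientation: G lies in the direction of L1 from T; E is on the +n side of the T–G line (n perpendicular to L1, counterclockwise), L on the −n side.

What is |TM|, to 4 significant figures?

31.51

The slot axis is L1's direction at 64.8°, so u = (cos 64.8°, sin 64.8°) = (0.4258, 0.9048) and n = (−sin 64.8°, cos 64.8°) = (-0.9048, 0.4258). T is at the origin and G lies 29.6 along u from T, so G = 29.6·u = (12.60, 26.78). Tangency of A1 to both parallel lines with radius 10.8 puts E and L at T ± 10.8·n: E = (-9.772, 4.598), L = (9.772, -4.598). Equal radii place M and C the same way about G: M = G + 10.8·n = (2.831, 31.38), C = G − 10.8·n = (22.38, 22.18). Then |TM| = |M − T| = 31.51.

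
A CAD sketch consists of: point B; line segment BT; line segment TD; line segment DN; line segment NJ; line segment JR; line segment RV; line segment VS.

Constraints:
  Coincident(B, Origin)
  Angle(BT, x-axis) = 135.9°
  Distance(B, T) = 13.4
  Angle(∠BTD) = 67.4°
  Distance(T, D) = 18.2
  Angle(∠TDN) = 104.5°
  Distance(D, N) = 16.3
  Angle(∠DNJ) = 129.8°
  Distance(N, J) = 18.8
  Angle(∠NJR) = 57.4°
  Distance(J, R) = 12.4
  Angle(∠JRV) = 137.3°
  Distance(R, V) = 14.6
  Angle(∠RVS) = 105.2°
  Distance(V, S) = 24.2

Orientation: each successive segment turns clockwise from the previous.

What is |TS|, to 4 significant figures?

36.99

B is at the origin; BT runs at 135.9° with length 13.4, so T = (-9.623, 9.325). ∠BTD = 67.4° gives TD at 23.30° from the x-axis; with |TD| = 18.2, D = (7.093, 16.52). ∠TDN = 104.5° gives DN at -52.20° from the x-axis; with |DN| = 16.3, N = (17.08, 3.645). ∠DNJ = 129.8° gives NJ at -102.4° from the x-axis; with |NJ| = 18.8, J = (13.05, -14.72). ∠NJR = 57.4° gives JR at 135.0° from the x-axis; with |JR| = 12.4, R = (4.278, -5.949). ∠JRV = 137.3° gives RV at 92.30° from the x-axis; with |RV| = 14.6, V = (3.692, 8.640). ∠RVS = 105.2° gives VS at 17.50° from the x-axis; with |VS| = 24.2, S = (26.77, 15.92). Then |TS| = |S − T| = 36.99.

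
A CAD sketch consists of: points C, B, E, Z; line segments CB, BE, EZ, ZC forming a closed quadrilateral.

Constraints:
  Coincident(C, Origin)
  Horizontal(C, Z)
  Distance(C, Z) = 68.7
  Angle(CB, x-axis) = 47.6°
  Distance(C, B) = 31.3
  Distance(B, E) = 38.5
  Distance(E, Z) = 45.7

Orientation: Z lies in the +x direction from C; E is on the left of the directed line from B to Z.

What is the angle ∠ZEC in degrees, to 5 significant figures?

70.137°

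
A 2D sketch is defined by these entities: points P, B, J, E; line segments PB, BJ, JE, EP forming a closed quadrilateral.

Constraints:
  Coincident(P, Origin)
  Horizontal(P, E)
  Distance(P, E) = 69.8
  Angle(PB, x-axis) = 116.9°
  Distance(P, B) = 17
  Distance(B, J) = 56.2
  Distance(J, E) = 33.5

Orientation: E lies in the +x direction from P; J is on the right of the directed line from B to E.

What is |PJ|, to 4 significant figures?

42.49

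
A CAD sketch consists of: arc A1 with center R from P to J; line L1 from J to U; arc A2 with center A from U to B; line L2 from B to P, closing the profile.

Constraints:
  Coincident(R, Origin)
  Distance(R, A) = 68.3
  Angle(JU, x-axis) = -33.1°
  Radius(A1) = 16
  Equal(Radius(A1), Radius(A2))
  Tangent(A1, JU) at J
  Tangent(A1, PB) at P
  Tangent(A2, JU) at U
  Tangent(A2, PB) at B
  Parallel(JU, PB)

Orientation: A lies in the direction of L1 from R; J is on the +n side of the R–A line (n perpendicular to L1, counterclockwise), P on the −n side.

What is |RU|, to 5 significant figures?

70.149

The slot axis is L1's direction at -33.1°, so u = (cos -33.1°, sin -33.1°) = (0.83772, -0.54610) and n = (−sin -33.1°, cos -33.1°) = (0.54610, 0.83772). R is at the origin and A lies 68.3 along u from R, so A = 68.3·u = (57.216, -37.299). Tangency of A1 to both parallel lines with radius 16.0 puts J and P at R ± 16.0·n: J = (8.7376, 13.403), P = (-8.7376, -13.403). Equal radii place U and B the same way about A: U = A + 16.0·n = (65.954, -23.895), B = A − 16.0·n = (48.479, -50.702). Then |RU| = |U − R| = 70.149.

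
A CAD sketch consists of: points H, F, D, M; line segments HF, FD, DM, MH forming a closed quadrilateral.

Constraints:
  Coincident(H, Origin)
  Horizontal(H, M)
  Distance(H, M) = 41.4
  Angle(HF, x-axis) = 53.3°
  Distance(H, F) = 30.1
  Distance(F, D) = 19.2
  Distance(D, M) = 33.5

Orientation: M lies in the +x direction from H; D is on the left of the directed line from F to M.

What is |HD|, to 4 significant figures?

48.09

Checks: |HM| = 41.40 ✓; |HF| = 30.10 ✓; |FD| = 19.20 ✓; |DM| = 33.50 ✓.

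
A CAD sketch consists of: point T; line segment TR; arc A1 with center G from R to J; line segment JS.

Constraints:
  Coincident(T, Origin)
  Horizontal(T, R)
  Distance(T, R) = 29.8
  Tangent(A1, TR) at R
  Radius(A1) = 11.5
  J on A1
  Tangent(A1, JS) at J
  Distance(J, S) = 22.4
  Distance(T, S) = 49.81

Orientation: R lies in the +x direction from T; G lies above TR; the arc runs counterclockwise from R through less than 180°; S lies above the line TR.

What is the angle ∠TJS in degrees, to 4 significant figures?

92.76°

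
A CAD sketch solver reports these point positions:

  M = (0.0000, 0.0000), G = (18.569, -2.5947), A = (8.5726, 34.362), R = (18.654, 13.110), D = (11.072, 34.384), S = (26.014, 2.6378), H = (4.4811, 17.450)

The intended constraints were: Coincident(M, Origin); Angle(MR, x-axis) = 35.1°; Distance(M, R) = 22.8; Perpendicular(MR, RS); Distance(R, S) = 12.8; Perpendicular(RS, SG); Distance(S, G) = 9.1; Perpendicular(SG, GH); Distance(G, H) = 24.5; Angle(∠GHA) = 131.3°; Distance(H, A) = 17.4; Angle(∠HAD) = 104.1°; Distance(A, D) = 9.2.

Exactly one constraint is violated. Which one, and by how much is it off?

Distance(A, D) = 9.2 — off by 6.70.

M = (0.00, 0.00) ✓; MR at 35.10° ✓; |MR| = 22.80 ✓; ∠(MR, RS) = 90.00° ✓; |RS| = 12.80 ✓; ∠(RS, SG) = 90.00° ✓; |SG| = 9.100 ✓; ∠(SG, GH) = 90.00° ✓; |GH| = 24.50 ✓; ∠GHA = 131.3° ✓; |HA| = 17.40 ✓; ∠HAD = 104.1° ✓; |AD| = 2.499 ✗.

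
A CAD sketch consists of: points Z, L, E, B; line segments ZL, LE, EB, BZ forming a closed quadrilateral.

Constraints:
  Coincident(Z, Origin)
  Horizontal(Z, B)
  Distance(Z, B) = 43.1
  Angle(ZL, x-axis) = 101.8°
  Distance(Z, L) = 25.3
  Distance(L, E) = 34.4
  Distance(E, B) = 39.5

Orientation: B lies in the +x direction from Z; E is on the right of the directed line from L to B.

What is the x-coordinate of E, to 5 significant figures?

4.4721

Checks: |LE| = 34.40 ✓; |EB| = 39.50 ✓.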